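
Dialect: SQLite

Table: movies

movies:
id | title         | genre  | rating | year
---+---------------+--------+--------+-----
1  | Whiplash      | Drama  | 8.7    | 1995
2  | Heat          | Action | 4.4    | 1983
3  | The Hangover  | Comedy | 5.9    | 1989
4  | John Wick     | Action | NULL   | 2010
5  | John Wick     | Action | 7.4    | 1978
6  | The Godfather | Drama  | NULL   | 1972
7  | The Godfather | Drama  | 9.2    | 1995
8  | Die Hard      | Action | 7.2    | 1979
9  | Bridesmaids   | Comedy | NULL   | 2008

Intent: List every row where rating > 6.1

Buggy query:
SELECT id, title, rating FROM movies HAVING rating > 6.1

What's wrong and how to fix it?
Bug: This is a non-aggregate query (no GROUP BY, no aggregates), so in SQLite the HAVING clause is invalid here; a row-level condition belongs in WHERE

Fix: Replace HAVING with WHERE since the condition applies to individual rows

Corrected query:
SELECT id, title, rating FROM movies WHERE rating > 6.1

Result:
id | title         | rating
---+---------------+-------
1  | Whiplash      | 8.7   
5  | John Wick     | 7.4   
7  | The Godfather | 9.2   
8  | Die Hard      | 7.2   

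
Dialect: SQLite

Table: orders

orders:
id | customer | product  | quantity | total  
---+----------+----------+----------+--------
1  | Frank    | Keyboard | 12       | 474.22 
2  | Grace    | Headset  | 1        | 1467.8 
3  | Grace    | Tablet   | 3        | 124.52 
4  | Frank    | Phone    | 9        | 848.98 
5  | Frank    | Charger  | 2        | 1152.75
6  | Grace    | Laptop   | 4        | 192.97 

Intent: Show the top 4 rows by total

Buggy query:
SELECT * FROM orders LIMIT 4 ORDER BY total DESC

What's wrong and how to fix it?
Bug: ORDER BY cannot follow LIMIT; LIMIT is the final clause

Fix: Sort with ORDER BY, then apply LIMIT

Corrected query:
SELECT * FROM orders ORDER BY total DESC LIMIT 4

Result:
id | customer | product  | quantity | total  
---+----------+----------+----------+--------
2  | Grace    | Headset  | 1        | 1467.8 
5  | Frank    | Charger  | 2        | 1152.75
4  | Frank    | Phone    | 9        | 848.98 
1  | Frank    | Keyboard | 12       | 474.22 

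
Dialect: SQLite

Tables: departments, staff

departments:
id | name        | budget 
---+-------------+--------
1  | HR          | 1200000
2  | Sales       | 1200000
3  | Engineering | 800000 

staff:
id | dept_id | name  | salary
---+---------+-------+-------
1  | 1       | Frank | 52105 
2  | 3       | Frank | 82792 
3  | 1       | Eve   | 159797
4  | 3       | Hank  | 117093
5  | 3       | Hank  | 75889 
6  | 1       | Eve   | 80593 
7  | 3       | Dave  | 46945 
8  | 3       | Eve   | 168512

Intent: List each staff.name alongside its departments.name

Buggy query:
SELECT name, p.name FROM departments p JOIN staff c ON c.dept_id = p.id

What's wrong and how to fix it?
Bug: 'name' exists in both joined tables, so the database can't tell which one is meant

Fix: Qualify the column with its table alias (c.name)

Corrected query:
SELECT c.name, p.name FROM departments p JOIN staff c ON c.dept_id = p.id

Result:
name  | name       
------+------------
Frank | HR         
Frank | Engineering
Eve   | HR         
Hank  | Engineering
Hank  | Engineering
Eve   | HR         
Dave  | Engineering
Eve   | Engineering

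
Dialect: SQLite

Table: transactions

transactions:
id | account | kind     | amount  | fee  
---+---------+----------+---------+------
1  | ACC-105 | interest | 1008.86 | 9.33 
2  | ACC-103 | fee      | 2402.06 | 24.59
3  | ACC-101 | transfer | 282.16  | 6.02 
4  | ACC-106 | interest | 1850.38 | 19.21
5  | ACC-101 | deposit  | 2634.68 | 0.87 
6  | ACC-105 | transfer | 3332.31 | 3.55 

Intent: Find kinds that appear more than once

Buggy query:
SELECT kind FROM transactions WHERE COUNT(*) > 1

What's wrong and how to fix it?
Bug: WHERE can't reference COUNT(*); aggregates are computed after WHERE

Fix: GROUP BY kind, then filter groups with HAVING COUNT(*) > 1

Corrected query:
SELECT kind FROM transactions GROUP BY kind HAVING COUNT(*) > 1

Result:
kind    
--------
interest
transfer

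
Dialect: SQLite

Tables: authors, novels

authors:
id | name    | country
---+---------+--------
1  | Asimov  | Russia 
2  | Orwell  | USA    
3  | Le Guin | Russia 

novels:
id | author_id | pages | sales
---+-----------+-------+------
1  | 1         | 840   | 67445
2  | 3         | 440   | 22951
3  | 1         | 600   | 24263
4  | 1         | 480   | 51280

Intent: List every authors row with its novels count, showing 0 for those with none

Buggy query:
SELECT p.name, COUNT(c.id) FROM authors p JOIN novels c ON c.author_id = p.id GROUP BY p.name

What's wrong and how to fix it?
Bug: An inner join excludes parents with zero children

Fix: Switch to LEFT JOIN to retain unmatched parent rows

Corrected query:
SELECT p.name, COUNT(c.id) FROM authors p LEFT JOIN novels c ON c.author_id = p.id GROUP BY p.name

Result:
name    | COUNT(c.id)
--------+------------
Asimov  | 3          
Le Guin | 1          
Orwell  | 0          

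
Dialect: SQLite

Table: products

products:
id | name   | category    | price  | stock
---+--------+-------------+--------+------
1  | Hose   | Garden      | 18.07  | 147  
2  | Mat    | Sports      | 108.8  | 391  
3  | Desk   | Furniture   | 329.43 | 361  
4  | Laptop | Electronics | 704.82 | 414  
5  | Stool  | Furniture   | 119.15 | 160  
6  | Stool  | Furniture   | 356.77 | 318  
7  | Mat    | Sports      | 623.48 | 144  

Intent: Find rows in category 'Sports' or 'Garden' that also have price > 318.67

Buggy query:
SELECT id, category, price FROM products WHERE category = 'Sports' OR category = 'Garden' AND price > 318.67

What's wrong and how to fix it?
Bug: Without parentheses, AND is evaluated before OR, so the price filter only applies to the 'Garden' branch

Fix: Group the OR with parentheses (or use IN), then AND the threshold

Corrected query:
SELECT id, category, price FROM products WHERE (category = 'Sports' OR category = 'Garden') AND price > 318.67

Result:
id | category | price 
---+----------+-------
7  | Sports   | 623.48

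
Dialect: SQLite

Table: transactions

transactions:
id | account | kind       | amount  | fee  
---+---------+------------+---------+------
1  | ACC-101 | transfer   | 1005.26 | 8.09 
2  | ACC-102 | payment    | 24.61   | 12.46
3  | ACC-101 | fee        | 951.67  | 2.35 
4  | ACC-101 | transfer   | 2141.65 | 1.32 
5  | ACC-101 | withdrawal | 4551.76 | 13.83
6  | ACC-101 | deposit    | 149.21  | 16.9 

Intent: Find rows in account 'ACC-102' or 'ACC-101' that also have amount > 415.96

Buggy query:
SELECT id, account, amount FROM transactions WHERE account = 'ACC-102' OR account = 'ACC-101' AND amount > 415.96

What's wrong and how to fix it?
Bug: AND binds tighter than OR, so this parses as account = 'ACC-102' OR (account = 'ACC-101' AND amount > 415.96)

Fix: Group the OR with parentheses (or use IN), then AND the threshold

Corrected query:
SELECT id, account, amount FROM transactions WHERE (account = 'ACC-102' OR account = 'ACC-101') AND amount > 415.96

Result:
id | account | amount 
---+---------+--------
1  | ACC-101 | 1005.26
3  | ACC-101 | 951.67 
4  | ACC-101 | 2141.65
5  | ACC-101 | 4551.76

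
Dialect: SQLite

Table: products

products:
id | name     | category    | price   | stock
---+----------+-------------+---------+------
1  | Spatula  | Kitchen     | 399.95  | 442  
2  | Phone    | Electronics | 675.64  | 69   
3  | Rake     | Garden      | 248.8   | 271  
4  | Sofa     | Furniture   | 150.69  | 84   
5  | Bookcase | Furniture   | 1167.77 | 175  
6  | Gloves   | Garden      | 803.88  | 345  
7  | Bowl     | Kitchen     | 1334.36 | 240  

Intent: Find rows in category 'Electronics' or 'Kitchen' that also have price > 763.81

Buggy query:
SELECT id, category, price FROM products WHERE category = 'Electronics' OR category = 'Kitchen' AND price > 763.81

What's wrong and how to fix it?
Bug: AND binds tighter than OR, so this parses as category = 'Electronics' OR (category = 'Kitchen' AND price > 763.81)

Fix: Group the OR with parentheses (or use IN), then AND the threshold

Corrected query:
SELECT id, category, price FROM products WHERE (category = 'Electronics' OR category = 'Kitchen') AND price > 763.81

Result:
id | category | price  
---+----------+--------
7  | Kitchen  | 1334.36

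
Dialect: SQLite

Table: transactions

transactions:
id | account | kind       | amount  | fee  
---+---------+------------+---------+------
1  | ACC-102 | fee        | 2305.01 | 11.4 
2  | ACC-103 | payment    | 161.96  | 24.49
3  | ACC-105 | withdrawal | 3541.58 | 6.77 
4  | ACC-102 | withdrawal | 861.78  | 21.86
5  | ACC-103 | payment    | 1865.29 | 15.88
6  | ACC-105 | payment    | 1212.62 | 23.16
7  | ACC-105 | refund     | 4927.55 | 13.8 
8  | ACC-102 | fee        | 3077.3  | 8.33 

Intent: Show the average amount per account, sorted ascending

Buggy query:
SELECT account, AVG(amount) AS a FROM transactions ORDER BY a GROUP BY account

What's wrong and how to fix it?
Bug: GROUP BY must precede ORDER BY

Fix: Reorder: SELECT … FROM … GROUP BY … ORDER BY …

Corrected query:
SELECT account, AVG(amount) AS a FROM transactions GROUP BY account ORDER BY a

Result:
account | a          
--------+------------
ACC-103 | 1013.625   
ACC-102 | 2081.363333
ACC-105 | 3227.25    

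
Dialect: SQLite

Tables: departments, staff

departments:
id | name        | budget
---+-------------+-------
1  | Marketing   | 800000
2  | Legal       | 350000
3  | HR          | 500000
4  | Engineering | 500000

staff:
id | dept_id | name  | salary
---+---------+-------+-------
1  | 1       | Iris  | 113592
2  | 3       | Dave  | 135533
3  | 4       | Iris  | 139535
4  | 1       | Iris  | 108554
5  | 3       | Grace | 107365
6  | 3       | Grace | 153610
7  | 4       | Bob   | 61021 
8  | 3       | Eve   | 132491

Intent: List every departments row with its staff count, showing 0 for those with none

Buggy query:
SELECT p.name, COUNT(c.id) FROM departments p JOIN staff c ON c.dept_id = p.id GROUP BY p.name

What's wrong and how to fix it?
Bug: INNER JOIN drops departments rows that have no matching staff rows

Fix: Switch to LEFT JOIN to retain unmatched parent rows

Corrected query:
SELECT p.name, COUNT(c.id) FROM departments p LEFT JOIN staff c ON c.dept_id = p.id GROUP BY p.name

Result:
name        | COUNT(c.id)
------------+------------
Engineering | 2          
HR          | 4          
Legal       | 0          
Marketing   | 2          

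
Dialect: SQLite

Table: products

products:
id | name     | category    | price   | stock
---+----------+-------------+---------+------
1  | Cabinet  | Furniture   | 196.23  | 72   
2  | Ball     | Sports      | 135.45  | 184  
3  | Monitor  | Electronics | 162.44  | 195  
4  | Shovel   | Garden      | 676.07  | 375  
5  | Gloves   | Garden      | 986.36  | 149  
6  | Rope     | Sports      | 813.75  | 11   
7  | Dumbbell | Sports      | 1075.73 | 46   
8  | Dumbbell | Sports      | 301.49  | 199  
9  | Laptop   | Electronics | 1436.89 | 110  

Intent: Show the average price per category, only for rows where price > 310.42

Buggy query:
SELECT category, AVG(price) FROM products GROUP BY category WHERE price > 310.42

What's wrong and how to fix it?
Bug: WHERE cannot follow GROUP BY

Fix: Move the WHERE clause before GROUP BY

Corrected query:
SELECT category, AVG(price) FROM products WHERE price > 310.42 GROUP BY category

Result:
category    | AVG(price)
------------+-----------
Electronics | 1436.89   
Garden      | 831.215   
Sports      | 944.74    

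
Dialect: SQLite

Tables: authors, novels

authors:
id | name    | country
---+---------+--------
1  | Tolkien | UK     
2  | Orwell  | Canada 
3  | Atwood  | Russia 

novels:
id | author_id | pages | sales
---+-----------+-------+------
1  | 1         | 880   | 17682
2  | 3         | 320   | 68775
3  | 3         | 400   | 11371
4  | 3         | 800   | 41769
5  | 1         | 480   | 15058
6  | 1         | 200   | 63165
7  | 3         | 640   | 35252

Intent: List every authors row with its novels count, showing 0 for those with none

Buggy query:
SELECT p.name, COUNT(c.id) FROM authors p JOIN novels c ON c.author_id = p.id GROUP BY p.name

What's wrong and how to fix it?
Bug: An inner join excludes parents with zero children

Fix: Use LEFT JOIN so parents without children still appear (COUNT(c.id) gives 0)

Corrected query:
SELECT p.name, COUNT(c.id) FROM authors p LEFT JOIN novels c ON c.author_id = p.id GROUP BY p.name

Result:
name    | COUNT(c.id)
--------+------------
Atwood  | 4          
Orwell  | 0          
Tolkien | 3          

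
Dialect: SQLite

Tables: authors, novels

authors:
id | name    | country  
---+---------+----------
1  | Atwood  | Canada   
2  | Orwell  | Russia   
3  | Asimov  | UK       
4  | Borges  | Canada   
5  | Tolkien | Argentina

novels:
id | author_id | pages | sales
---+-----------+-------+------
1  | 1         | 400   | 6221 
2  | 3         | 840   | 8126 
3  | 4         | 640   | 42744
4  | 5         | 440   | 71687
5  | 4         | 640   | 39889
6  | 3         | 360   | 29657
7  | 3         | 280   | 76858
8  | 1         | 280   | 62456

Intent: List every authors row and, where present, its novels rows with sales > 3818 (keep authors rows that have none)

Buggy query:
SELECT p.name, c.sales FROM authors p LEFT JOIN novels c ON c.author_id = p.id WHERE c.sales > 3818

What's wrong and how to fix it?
Bug: Filtering c.sales in WHERE discards the NULL rows produced by LEFT JOIN, turning it into an inner join

Fix: Put 'c.sales > 3818' in the JOIN's ON clause instead of WHERE

Corrected query:
SELECT p.name, c.sales FROM authors p LEFT JOIN novels c ON c.author_id = p.id AND c.sales > 3818

Result:
name    | sales
--------+------
Atwood  | 6221 
Atwood  | 62456
Orwell  | NULL 
Asimov  | 8126 
Asimov  | 29657
Asimov  | 76858
Borges  | 39889
Borges  | 42744
Tolkien | 71687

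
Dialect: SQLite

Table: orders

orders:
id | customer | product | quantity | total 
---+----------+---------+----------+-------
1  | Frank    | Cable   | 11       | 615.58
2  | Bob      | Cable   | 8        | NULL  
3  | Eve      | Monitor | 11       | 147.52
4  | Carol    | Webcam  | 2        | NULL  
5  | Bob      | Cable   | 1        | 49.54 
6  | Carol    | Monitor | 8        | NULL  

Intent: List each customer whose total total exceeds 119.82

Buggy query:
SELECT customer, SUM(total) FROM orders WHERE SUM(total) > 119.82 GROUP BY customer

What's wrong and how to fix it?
Bug: Aggregate functions cannot appear in a WHERE clause

Fix: Move the aggregate condition to a HAVING clause

Corrected query:
SELECT customer, SUM(total) FROM orders GROUP BY customer HAVING SUM(total) > 119.82

Result:
customer | SUM(total)
---------+-----------
Eve      | 147.52    
Frank    | 615.58    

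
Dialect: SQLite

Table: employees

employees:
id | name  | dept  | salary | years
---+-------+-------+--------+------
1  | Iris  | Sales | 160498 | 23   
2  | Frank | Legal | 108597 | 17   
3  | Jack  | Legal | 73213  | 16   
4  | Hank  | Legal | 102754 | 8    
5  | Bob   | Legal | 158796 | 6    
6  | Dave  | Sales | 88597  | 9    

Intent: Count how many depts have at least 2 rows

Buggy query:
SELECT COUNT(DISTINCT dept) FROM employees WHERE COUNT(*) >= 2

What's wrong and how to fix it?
Bug: WHERE filters individual rows, not groups, so a group-level COUNT is invalid there

Fix: Use a subquery that GROUPs and filters with HAVING, then count its rows

Corrected query:
SELECT COUNT(*) FROM (SELECT dept FROM employees GROUP BY dept HAVING COUNT(*) >= 2)

Result:
COUNT(*)
--------
2       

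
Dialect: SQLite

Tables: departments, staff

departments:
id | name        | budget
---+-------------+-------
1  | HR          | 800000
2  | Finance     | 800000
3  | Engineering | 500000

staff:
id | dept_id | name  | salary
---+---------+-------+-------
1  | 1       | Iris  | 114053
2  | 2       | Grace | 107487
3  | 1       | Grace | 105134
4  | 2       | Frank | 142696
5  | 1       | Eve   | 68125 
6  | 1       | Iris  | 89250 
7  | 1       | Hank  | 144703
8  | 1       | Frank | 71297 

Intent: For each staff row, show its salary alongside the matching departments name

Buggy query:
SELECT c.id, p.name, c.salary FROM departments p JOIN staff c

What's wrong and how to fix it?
Bug: Missing join condition: each staff row is matched to all departments rows instead of just its own

Fix: Add ON c.dept_id = p.id to the JOIN

Corrected query:
SELECT c.id, p.name, c.salary FROM departments p JOIN staff c ON c.dept_id = p.id

Result:
id | name    | salary
---+---------+-------
1  | HR      | 114053
2  | Finance | 107487
3  | HR      | 105134
4  | Finance | 142696
5  | HR      | 68125 
6  | HR      | 89250 
7  | HR      | 144703
8  | HR      | 71297 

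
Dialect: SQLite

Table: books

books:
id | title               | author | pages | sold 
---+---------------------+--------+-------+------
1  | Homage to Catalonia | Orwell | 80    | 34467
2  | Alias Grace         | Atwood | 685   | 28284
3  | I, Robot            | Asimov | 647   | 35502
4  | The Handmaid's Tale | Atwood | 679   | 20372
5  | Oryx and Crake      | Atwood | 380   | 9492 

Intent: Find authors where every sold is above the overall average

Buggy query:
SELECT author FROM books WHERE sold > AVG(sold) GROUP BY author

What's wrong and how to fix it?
Bug: WHERE evaluates per row before aggregation, so AVG() is unavailable

Fix: Use a subquery for AVG and a HAVING MIN(...) filter so the condition holds for every row in the group

Corrected query:
SELECT author FROM books GROUP BY author HAVING MIN(sold) > (SELECT AVG(sold) FROM books)

Result:
author
------
Asimov
Orwell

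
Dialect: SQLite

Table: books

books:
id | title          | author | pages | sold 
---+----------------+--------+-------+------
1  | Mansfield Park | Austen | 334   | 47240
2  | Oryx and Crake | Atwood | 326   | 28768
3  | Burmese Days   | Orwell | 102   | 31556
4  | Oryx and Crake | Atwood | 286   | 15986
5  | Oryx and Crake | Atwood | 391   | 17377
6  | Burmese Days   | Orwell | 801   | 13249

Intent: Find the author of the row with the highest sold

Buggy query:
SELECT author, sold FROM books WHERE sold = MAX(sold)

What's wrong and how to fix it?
Bug: WHERE is evaluated per row; an aggregate over the whole table isn't defined there

Fix: Use a subquery: WHERE sold = (SELECT MAX(sold) FROM books)

Corrected query:
SELECT author, sold FROM books WHERE sold = (SELECT MAX(sold) FROM books)

Result:
author | sold 
-------+------
Austen | 47240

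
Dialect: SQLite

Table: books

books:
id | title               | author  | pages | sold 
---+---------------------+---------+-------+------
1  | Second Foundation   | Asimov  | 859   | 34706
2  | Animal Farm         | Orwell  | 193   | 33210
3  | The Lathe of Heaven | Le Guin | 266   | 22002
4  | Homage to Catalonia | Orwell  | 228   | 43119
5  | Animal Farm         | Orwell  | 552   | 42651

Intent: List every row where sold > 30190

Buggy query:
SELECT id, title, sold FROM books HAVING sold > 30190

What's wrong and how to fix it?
Bug: This is a non-aggregate query (no GROUP BY, no aggregates), so in SQLite the HAVING clause is invalid here; a row-level condition belongs in WHERE

Fix: Use WHERE for row-level filtering

Corrected query:
SELECT id, title, sold FROM books WHERE sold > 30190

Result:
id | title               | sold 
---+---------------------+------
1  | Second Foundation   | 34706
2  | Animal Farm         | 33210
4  | Homage to Catalonia | 43119
5  | Animal Farm         | 42651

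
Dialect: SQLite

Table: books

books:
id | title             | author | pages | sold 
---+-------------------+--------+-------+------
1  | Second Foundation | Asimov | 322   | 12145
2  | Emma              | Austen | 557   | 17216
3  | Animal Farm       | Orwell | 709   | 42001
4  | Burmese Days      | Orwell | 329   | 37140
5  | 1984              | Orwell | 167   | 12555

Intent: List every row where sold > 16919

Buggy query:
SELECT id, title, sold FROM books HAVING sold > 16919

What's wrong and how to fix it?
Bug: This is a non-aggregate query (no GROUP BY, no aggregates), so in SQLite the HAVING clause is invalid here; a row-level condition belongs in WHERE

Fix: Use WHERE for row-level filtering

Corrected query:
SELECT id, title, sold FROM books WHERE sold > 16919

Result:
id | title        | sold 
---+--------------+------
2  | Emma         | 17216
3  | Animal Farm  | 42001
4  | Burmese Days | 37140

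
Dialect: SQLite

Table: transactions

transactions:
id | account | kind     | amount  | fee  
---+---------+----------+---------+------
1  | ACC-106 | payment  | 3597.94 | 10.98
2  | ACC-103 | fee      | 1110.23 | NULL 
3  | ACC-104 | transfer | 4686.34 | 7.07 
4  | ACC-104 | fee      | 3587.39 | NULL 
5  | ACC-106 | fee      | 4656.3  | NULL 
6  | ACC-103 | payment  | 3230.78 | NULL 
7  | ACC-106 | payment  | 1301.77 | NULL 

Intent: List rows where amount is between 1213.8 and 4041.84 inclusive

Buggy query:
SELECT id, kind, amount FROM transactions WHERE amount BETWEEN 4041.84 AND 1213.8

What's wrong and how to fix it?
Bug: BETWEEN expects the lower bound first; with 4041.84 AND 1213.8 the range is empty

Fix: Swap the bounds so the smaller value comes first

Corrected query:
SELECT id, kind, amount FROM transactions WHERE amount BETWEEN 1213.8 AND 4041.84

Result:
id | kind    | amount 
---+---------+--------
1  | payment | 3597.94
4  | fee     | 3587.39
6  | payment | 3230.78
7  | payment | 1301.77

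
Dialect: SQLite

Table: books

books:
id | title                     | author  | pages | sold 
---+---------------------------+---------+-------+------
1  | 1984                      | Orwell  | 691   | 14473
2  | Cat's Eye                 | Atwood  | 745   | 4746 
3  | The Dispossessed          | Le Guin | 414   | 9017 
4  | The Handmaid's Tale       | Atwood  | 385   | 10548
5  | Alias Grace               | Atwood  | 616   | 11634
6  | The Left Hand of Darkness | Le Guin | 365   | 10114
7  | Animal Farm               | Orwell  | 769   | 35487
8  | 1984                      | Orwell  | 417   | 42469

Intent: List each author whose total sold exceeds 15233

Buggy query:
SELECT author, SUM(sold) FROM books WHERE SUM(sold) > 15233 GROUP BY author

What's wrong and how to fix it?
Bug: SUM(sold) is an aggregate, but WHERE filters rows before aggregation

Fix: Use HAVING (which filters groups after aggregation) instead of WHERE

Corrected query:
SELECT author, SUM(sold) FROM books GROUP BY author HAVING SUM(sold) > 15233

Result:
author  | SUM(sold)
--------+----------
Atwood  | 26928    
Le Guin | 19131    
Orwell  | 92429    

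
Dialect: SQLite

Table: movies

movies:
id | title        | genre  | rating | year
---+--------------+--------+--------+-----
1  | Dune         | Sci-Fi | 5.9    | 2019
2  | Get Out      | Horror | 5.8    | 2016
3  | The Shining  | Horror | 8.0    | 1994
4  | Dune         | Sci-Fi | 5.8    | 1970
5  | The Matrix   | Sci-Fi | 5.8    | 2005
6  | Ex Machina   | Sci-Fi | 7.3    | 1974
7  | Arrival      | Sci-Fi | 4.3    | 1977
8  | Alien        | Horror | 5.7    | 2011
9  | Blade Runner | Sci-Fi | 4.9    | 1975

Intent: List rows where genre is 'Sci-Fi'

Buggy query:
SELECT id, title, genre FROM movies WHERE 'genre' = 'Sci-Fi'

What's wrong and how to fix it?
Bug: Single quotes denote string literals in SQL; the column name is being compared as a constant string

Fix: Reference the column as genre without single quotes

Corrected query:
SELECT id, title, genre FROM movies WHERE genre = 'Sci-Fi'

Result:
id | title        | genre 
---+--------------+-------
1  | Dune         | Sci-Fi
4  | Dune         | Sci-Fi
5  | The Matrix   | Sci-Fi
6  | Ex Machina   | Sci-Fi
7  | Arrival      | Sci-Fi
9  | Blade Runner | Sci-Fi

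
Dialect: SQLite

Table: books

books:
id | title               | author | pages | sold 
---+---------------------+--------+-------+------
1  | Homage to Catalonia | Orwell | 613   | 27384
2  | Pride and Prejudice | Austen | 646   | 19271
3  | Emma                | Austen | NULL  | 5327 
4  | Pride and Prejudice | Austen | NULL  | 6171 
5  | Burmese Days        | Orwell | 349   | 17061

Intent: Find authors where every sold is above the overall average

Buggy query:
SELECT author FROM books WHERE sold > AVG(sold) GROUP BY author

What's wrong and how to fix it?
Bug: AVG() is an aggregate; it can't sit directly in WHERE

Fix: Use a subquery for AVG and a HAVING MIN(...) filter so the condition holds for every row in the group

Corrected query:
SELECT author FROM books GROUP BY author HAVING MIN(sold) > (SELECT AVG(sold) FROM books)

Result:
author
------
Orwell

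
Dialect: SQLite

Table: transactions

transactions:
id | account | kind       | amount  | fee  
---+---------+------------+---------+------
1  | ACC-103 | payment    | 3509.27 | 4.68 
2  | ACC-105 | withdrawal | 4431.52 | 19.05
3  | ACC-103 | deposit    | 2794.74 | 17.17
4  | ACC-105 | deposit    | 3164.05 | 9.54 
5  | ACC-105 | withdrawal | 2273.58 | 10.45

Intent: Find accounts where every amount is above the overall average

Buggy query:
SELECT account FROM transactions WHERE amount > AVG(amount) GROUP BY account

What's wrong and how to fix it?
Bug: AVG() is an aggregate; it can't sit directly in WHERE

Fix: Compute the overall average in a scalar subquery and compare each group's MIN against it in HAVING

Corrected query:
SELECT account FROM transactions GROUP BY account HAVING MIN(amount) > (SELECT AVG(amount) FROM transactions)

Result:
(no rows)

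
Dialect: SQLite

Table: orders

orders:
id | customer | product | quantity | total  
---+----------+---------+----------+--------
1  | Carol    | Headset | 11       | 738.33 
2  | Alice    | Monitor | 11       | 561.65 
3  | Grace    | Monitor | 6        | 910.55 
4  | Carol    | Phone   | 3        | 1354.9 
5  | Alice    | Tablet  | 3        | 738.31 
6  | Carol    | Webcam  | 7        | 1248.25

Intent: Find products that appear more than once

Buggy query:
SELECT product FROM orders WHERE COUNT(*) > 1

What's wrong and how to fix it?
Bug: COUNT(*) is an aggregate and cannot be used in WHERE

Fix: GROUP BY product, then filter groups with HAVING COUNT(*) > 1

Corrected query:
SELECT product FROM orders GROUP BY product HAVING COUNT(*) > 1

Result:
product
-------
Monitor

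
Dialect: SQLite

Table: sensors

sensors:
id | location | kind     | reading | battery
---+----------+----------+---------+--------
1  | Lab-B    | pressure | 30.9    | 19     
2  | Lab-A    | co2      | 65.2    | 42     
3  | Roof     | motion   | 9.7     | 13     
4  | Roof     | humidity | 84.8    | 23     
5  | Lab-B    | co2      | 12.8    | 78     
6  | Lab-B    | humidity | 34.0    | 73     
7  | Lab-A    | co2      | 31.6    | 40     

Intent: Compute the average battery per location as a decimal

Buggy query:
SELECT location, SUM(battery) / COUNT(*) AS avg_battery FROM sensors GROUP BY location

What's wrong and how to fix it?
Bug: SUM(battery) and COUNT(*) are both integers; the division truncates the fractional part

Fix: Multiply by 1.0 (or CAST to REAL) to force floating-point division

Corrected query:
SELECT location, SUM(battery) * 1.0 / COUNT(*) AS avg_battery FROM sensors GROUP BY location

Result:
location | avg_battery
---------+------------
Lab-A    | 41         
Lab-B    | 56.666667  
Roof     | 18         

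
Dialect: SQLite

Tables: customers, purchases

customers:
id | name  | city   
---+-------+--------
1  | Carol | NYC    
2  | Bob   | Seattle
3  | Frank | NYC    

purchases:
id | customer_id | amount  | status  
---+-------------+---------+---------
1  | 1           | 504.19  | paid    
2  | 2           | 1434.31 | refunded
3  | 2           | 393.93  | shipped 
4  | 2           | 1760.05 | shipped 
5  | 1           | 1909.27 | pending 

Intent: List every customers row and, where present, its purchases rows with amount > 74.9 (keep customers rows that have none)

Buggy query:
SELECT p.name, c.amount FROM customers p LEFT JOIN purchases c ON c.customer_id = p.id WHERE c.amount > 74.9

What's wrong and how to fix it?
Bug: A WHERE condition on the right-hand table after LEFT JOIN drops unmatched parents

Fix: Move the right-table condition into the ON clause so unmatched parents are kept

Corrected query:
SELECT p.name, c.amount FROM customers p LEFT JOIN purchases c ON c.customer_id = p.id AND c.amount > 74.9

Result:
name  | amount 
------+--------
Carol | 504.19 
Carol | 1909.27
Bob   | 393.93 
Bob   | 1434.31
Bob   | 1760.05
Frank | NULL   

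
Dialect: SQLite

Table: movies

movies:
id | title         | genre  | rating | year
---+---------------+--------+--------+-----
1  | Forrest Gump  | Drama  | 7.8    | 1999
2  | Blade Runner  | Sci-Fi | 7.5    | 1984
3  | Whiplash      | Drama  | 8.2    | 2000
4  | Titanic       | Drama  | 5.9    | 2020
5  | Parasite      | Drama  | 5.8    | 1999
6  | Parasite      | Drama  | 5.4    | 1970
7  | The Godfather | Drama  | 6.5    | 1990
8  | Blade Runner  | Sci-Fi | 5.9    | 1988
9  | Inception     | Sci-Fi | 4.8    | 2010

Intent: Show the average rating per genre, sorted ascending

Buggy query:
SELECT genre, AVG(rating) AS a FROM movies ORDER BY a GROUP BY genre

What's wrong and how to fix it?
Bug: GROUP BY must precede ORDER BY

Fix: Reorder: SELECT … FROM … GROUP BY … ORDER BY …

Corrected query:
SELECT genre, AVG(rating) AS a FROM movies GROUP BY genre ORDER BY a

Result:
genre  | a       
-------+---------
Sci-Fi | 6.066667
Drama  | 6.6     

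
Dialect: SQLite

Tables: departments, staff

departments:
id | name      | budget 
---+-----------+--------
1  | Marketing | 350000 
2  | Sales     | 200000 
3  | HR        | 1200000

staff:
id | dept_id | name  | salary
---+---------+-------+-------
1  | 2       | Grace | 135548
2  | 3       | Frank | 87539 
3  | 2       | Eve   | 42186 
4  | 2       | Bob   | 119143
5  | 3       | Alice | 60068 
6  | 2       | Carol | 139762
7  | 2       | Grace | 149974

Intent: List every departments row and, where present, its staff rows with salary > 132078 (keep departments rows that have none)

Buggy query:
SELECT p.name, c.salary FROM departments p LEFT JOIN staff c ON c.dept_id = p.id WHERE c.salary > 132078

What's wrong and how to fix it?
Bug: Filtering c.salary in WHERE discards the NULL rows produced by LEFT JOIN, turning it into an inner join

Fix: Move the right-table condition into the ON clause so unmatched parents are kept

Corrected query:
SELECT p.name, c.salary FROM departments p LEFT JOIN staff c ON c.dept_id = p.id AND c.salary > 132078

Result:
name      | salary
----------+-------
Marketing | NULL  
Sales     | 135548
Sales     | 139762
Sales     | 149974
HR        | NULL  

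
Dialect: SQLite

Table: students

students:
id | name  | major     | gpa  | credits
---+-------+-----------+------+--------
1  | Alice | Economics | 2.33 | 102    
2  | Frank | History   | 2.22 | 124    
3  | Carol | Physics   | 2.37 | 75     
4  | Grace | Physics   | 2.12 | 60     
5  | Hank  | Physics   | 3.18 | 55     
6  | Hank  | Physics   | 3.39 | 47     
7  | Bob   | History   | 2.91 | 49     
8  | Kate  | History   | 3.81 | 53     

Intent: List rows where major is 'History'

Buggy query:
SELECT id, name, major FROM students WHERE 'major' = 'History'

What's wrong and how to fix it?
Bug: Single quotes denote string literals in SQL; the column name is being compared as a constant string

Fix: Reference the column as major without single quotes

Corrected query:
SELECT id, name, major FROM students WHERE major = 'History'

Result:
id | name  | major  
---+-------+--------
2  | Frank | History
7  | Bob   | History
8  | Kate  | History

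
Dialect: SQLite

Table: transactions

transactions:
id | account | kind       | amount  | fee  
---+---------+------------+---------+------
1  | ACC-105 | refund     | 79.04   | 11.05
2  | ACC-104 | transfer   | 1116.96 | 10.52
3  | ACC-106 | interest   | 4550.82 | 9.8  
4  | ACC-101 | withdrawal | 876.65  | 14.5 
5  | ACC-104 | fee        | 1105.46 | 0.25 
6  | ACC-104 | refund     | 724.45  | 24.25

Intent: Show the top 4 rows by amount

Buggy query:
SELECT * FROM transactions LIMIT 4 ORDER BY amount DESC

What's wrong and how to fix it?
Bug: LIMIT must come after ORDER BY

Fix: Sort with ORDER BY, then apply LIMIT

Corrected query:
SELECT * FROM transactions ORDER BY amount DESC LIMIT 4

Result:
id | account | kind       | amount  | fee  
---+---------+------------+---------+------
3  | ACC-106 | interest   | 4550.82 | 9.8  
2  | ACC-104 | transfer   | 1116.96 | 10.52
5  | ACC-104 | fee        | 1105.46 | 0.25 
4  | ACC-101 | withdrawal | 876.65  | 14.5 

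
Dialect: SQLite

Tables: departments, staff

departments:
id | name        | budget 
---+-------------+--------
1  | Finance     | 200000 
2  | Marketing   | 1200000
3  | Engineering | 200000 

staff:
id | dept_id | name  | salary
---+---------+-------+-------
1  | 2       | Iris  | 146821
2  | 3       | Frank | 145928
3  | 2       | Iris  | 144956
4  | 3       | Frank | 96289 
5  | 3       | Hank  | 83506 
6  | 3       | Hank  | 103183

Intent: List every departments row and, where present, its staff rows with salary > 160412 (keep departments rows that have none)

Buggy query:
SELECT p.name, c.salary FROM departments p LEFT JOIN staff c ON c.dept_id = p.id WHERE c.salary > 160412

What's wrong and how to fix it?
Bug: Filtering c.salary in WHERE discards the NULL rows produced by LEFT JOIN, turning it into an inner join

Fix: Put 'c.salary > 160412' in the JOIN's ON clause instead of WHERE

Corrected query:
SELECT p.name, c.salary FROM departments p LEFT JOIN staff c ON c.dept_id = p.id AND c.salary > 160412

Result:
name        | salary
------------+-------
Finance     | NULL  
Marketing   | NULL  
Engineering | NULL  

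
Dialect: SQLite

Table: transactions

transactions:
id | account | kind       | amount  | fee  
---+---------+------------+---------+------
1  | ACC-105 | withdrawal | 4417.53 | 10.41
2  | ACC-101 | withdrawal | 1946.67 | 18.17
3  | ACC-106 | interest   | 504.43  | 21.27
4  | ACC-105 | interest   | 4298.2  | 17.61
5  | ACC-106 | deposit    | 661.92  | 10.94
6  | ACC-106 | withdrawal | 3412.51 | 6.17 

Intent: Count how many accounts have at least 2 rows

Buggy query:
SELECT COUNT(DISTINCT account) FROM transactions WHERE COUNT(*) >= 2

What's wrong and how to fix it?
Bug: COUNT(*) cannot appear in WHERE; the per-group count doesn't exist yet

Fix: Use a subquery that GROUPs and filters with HAVING, then count its rows

Corrected query:
SELECT COUNT(*) FROM (SELECT account FROM transactions GROUP BY account HAVING COUNT(*) >= 2)

Result:
COUNT(*)
--------
2       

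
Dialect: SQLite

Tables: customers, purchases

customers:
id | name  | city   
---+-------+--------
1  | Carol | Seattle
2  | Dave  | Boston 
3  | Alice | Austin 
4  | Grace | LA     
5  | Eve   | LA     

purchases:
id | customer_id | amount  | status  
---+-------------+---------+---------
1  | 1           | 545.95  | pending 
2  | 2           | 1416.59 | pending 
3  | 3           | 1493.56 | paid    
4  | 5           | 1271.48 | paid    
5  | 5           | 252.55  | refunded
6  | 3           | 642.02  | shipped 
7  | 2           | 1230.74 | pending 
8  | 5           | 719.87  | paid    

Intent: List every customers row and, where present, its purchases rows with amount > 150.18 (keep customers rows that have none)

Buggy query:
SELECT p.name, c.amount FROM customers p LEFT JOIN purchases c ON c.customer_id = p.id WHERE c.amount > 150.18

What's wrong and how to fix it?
Bug: Filtering c.amount in WHERE discards the NULL rows produced by LEFT JOIN, turning it into an inner join

Fix: Put 'c.amount > 150.18' in the JOIN's ON clause instead of WHERE

Corrected query:
SELECT p.name, c.amount FROM customers p LEFT JOIN purchases c ON c.customer_id = p.id AND c.amount > 150.18

Result:
name  | amount 
------+--------
Carol | 545.95 
Dave  | 1230.74
Dave  | 1416.59
Alice | 642.02 
Alice | 1493.56
Grace | NULL   
Eve   | 252.55 
Eve   | 719.87 
Eve   | 1271.48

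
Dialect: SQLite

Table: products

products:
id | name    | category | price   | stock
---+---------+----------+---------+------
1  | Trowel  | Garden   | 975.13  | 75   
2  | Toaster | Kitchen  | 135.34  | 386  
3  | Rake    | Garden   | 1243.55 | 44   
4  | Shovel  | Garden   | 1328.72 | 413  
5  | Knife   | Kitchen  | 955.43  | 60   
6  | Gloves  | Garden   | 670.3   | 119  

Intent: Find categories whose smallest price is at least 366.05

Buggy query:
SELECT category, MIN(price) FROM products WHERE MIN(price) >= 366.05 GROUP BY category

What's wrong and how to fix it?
Bug: MIN() in WHERE is a misuse of aggregate

Fix: Use HAVING for the per-group MIN condition

Corrected query:
SELECT category, MIN(price) FROM products GROUP BY category HAVING MIN(price) >= 366.05

Result:
category | MIN(price)
---------+-----------
Garden   | 670.3     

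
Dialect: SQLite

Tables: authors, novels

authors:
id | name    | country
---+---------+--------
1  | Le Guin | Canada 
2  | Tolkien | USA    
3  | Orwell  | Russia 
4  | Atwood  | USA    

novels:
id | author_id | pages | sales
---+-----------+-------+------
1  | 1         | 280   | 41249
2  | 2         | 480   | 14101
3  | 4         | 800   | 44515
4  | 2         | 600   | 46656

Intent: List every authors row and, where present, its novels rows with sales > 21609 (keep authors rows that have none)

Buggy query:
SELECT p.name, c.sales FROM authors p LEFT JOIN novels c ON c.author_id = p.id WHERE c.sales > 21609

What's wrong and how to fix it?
Bug: A WHERE condition on the right-hand table after LEFT JOIN drops unmatched parents

Fix: Put 'c.sales > 21609' in the JOIN's ON clause instead of WHERE

Corrected query:
SELECT p.name, c.sales FROM authors p LEFT JOIN novels c ON c.author_id = p.id AND c.sales > 21609

Result:
name    | sales
--------+------
Le Guin | 41249
Tolkien | 46656
Orwell  | NULL 
Atwood  | 44515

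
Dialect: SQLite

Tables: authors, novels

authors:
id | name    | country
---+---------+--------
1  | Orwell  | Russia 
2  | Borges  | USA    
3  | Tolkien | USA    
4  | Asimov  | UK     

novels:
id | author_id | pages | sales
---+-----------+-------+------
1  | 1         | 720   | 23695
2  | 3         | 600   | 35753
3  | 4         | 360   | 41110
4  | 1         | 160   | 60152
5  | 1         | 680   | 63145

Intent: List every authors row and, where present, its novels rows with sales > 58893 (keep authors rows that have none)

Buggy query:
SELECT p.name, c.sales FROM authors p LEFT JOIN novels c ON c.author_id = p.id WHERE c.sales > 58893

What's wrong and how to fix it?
Bug: Filtering c.sales in WHERE discards the NULL rows produced by LEFT JOIN, turning it into an inner join

Fix: Put 'c.sales > 58893' in the JOIN's ON clause instead of WHERE

Corrected query:
SELECT p.name, c.sales FROM authors p LEFT JOIN novels c ON c.author_id = p.id AND c.sales > 58893

Result:
name    | sales
--------+------
Orwell  | 60152
Orwell  | 63145
Borges  | NULL 
Tolkien | NULL 
Asimov  | NULL 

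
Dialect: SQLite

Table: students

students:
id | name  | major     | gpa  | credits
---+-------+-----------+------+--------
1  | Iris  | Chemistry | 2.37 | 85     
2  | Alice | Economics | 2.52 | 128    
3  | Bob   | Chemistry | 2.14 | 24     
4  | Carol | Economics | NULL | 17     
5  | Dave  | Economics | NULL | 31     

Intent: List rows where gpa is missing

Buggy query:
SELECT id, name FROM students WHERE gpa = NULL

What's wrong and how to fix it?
Bug: Comparing to NULL with '=' never matches; NULL = NULL is unknown, not true

Fix: Replace '= NULL' with 'IS NULL'

Corrected query:
SELECT id, name FROM students WHERE gpa IS NULL

Result:
id | name 
---+------
4  | Carol
5  | Dave 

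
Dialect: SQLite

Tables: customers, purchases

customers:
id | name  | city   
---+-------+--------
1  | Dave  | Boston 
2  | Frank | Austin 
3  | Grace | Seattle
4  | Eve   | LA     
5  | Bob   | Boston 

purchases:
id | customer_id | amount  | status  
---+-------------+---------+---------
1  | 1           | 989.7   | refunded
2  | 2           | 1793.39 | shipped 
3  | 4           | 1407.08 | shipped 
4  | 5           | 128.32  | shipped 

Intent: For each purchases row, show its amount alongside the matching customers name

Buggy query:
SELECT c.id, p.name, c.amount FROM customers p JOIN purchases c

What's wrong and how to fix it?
Bug: Missing join condition: each purchases row is matched to all customers rows instead of just its own

Fix: Add ON c.customer_id = p.id to the JOIN

Corrected query:
SELECT c.id, p.name, c.amount FROM customers p JOIN purchases c ON c.customer_id = p.id

Result:
id | name  | amount 
---+-------+--------
1  | Dave  | 989.7  
2  | Frank | 1793.39
3  | Eve   | 1407.08
4  | Bob   | 128.32 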